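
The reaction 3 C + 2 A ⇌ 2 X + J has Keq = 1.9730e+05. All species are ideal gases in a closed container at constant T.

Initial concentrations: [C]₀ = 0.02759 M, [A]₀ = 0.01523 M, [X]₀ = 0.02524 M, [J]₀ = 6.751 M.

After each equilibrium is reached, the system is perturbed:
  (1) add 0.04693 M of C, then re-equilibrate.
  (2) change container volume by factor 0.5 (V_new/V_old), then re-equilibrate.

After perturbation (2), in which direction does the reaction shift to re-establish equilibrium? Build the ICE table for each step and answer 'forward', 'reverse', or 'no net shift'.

Q₀ = 8.8286e+05 vs Keq = 1.9730e+05 ⇒ Q>K, reverse
Step 1:
                    C           A           X           J
  init        0.02759     0.01523     0.02524       6.751
  Δ          0.006436    0.004291   -0.004291   -0.002145
  eq          0.03403     0.01952     0.02095       6.749
  solve Keq expr → x = -0.002145; check Q = 1.9730e+05
Then add 0.04693 M of C.
Step 2:
                    C           A           X           J
  init        0.08096     0.01952     0.02095       6.749
  Δ          -0.01397    -0.00931     0.00931    0.004655
  eq          0.06699     0.01021     0.03026       6.754
  solve Keq expr → x = 0.004655; check Q = 1.9730e+05
Then change container volume by factor 0.5 (V_new/V_old).
Step 3:
                    C           A           X           J
  init          0.134     0.02042     0.06052       13.51
  Δ          -0.01107   -0.007381    0.007381    0.003691
  eq           0.1229     0.01304      0.0679       13.51
  solve Keq expr → x = 0.003691; check Q = 1.9730e+05

Direction: forward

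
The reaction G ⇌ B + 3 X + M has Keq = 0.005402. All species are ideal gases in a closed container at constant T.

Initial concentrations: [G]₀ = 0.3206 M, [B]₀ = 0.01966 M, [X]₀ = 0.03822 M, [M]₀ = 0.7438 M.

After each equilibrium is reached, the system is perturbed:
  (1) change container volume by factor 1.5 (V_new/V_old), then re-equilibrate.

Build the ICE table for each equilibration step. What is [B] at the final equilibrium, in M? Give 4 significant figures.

Q₀ = 2.5465e-06 vs Keq = 0.005402 ⇒ Q<K, forward
Step 1:
                    G           B           X           M
  Initial      0.3206     0.01966     0.03822      0.7438
  Change     -0.07374     0.07374      0.2212     0.07374
  Equil        0.2469      0.0934      0.2594      0.8175
  solve Keq expr → x = 0.07374; check Q = 0.005402
Then change container volume by factor 1.5 (V_new/V_old).
Step 2:
                    G           B           X           M
  Initial      0.1646     0.06227       0.173       0.545
  Change      -0.0249      0.0249     0.07469      0.0249
  Equil        0.1397     0.08716      0.2477      0.5699
  solve Keq expr → x = 0.0249; check Q = 0.005402

[B]_eq = 0.08716 M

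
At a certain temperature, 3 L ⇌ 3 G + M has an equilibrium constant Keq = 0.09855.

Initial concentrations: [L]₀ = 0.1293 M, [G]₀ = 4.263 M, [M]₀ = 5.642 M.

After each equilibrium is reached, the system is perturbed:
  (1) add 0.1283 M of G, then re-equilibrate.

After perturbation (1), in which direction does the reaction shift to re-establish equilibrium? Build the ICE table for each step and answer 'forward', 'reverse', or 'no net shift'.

Q₀ = 2.0220e+05 vs Keq = 0.09855 ⇒ Q>K, reverse
Step 1:
                  L         G         M
  init       0.1293     4.263     5.642
  Δ           3.305    -3.305    -1.102
  eq          3.434     0.958      4.54
  solve Keq expr → x = -1.102; check Q = 0.09855
Then add 0.1283 M of G.
Step 2:
                  L         G         M
  init        3.434     1.086      4.54
  Δ         0.09845  -0.09845  -0.03282
  eq          3.533    0.9878     4.508
  solve Keq expr → x = -0.03282; check Q = 0.09855

Direction: reverse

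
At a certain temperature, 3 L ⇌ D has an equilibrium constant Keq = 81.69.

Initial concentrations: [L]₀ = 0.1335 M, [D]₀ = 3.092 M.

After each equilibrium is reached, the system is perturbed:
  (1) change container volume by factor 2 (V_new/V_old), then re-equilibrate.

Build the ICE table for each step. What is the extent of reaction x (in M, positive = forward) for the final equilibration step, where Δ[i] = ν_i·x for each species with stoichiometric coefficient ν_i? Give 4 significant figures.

x = -0.03201 M

Q₀ = 1300 vs Keq = 81.69 ⇒ Q>K, reverse
Step 1:
                  L         D
  I          0.1335     3.092
  C          0.1998  -0.06661
  E          0.3333     3.025
  solve Keq expr → x = -0.06661; check Q = 81.69
Then change container volume by factor 2 (V_new/V_old).
Step 2:
                  L         D
  I          0.1667     1.513
  C         0.09602  -0.03201
  E          0.2627     1.481
  solve Keq expr → x = -0.03201; check Q = 81.69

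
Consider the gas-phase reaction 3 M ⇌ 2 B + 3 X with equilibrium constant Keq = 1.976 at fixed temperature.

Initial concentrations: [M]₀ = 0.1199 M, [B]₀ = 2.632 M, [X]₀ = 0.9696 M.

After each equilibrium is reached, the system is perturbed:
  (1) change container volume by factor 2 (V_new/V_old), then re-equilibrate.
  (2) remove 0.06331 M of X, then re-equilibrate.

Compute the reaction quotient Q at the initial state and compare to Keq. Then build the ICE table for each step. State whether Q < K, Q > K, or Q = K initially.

Q₀ = 3663 vs Keq = 1.976 ⇒ Q>K, reverse
Step 1:
                   M          B          X
  init        0.1199      2.632     0.9696
  Δ           0.5127    -0.3418    -0.5127
  eq          0.6326       2.29     0.4569
  solve Keq expr → x = -0.1709; check Q = 1.976
Then change container volume by factor 2 (V_new/V_old).
Step 2:
                   M          B          X
  init        0.3163      1.145     0.2284
  Δ         -0.05944    0.03963    0.05944
  eq          0.2569      1.185     0.2879
  solve Keq expr → x = 0.01981; check Q = 1.976
Then remove 0.06331 M of X.
Step 3:
                   M          B          X
  init        0.2569      1.185     0.2246
  Δ         -0.02858    0.01905    0.02858
  eq          0.2283      1.204     0.2532
  solve Keq expr → x = 0.009525; check Q = 1.976

Q₀ = 3663; Q > K (proceeds reverse)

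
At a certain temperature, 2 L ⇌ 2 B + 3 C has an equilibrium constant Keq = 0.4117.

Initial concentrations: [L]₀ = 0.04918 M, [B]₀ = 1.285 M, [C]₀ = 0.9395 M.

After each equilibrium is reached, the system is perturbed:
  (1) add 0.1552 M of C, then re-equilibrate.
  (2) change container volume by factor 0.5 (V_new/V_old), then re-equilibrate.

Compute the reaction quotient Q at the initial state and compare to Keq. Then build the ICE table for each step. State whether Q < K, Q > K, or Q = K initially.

Q₀ = 566.1 vs Keq = 0.4117 ⇒ Q>K, reverse
Step 1:
                   L          B          C
  Initial    0.04918      1.285     0.9395
  Change      0.3471    -0.3471    -0.5206
  Equil       0.3963     0.9379     0.4189
  solve Keq expr → x = -0.1735; check Q = 0.4117
Then add 0.1552 M of C.
Step 2:
                   L          B          C
  Initial     0.3963     0.9379     0.5741
  Change     0.06124   -0.06124   -0.09186
  Equil       0.4575     0.8767     0.4822
  solve Keq expr → x = -0.03062; check Q = 0.4117
Then change container volume by factor 0.5 (V_new/V_old).
Step 3:
                   L          B          C
  Initial      0.915      1.753     0.9644
  Change      0.2321    -0.2321    -0.3481
  Equil        1.147      1.521     0.6163
  solve Keq expr → x = -0.116; check Q = 0.4117

Q₀ = 566.1; Q > K (proceeds reverse)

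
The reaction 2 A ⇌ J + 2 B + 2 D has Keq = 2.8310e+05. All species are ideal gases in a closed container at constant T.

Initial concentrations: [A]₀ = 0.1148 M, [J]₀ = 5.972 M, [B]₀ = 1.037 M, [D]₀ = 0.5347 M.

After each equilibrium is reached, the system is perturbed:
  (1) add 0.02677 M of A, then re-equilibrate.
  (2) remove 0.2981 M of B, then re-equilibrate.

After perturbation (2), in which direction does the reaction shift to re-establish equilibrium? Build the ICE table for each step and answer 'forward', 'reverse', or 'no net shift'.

Q₀ = 139.3 vs Keq = 2.8310e+05 ⇒ Q<K, forward
Step 1:
                   A          J          B          D
  I           0.1148      5.972      1.037     0.5347
  C          -0.1114    0.05569     0.1114     0.1114
  E         0.003424      6.028      1.148     0.6461
  solve Keq expr → x = 0.05569; check Q = 2.8310e+05
Then add 0.02677 M of A.
Step 2:
                   A          J          B          D
  I          0.03019      6.028      1.148     0.6461
  C         -0.02654    0.01327    0.02654    0.02654
  E         0.003651      6.041      1.175     0.6726
  solve Keq expr → x = 0.01327; check Q = 2.8310e+05
Then remove 0.2981 M of B.
Step 3:
                   A          J          B          D
  I         0.003651      6.041     0.8768     0.6726
  C       -9.1953e-04 4.5977e-04 9.1953e-04 9.1953e-04
  E         0.002731      6.041     0.8777     0.6735
  solve Keq expr → x = 4.5977e-04; check Q = 2.8310e+05

Direction: forward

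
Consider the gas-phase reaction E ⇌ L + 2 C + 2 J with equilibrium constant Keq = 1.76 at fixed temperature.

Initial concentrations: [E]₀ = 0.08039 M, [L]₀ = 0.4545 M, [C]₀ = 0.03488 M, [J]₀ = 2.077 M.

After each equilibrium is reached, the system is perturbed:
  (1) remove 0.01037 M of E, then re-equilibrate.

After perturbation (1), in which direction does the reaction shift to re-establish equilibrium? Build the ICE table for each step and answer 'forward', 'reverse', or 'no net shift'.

Q₀ = 0.02967 vs Keq = 1.76 ⇒ Q<K, forward
Step 1:
                    E           L           C           J
  init        0.08039      0.4545     0.03488       2.077
  Δ          -0.05306     0.05306      0.1061      0.1061
  eq          0.02733      0.5076       0.141       2.183
  solve Keq expr → x = 0.05306; check Q = 1.76
Then remove 0.01037 M of E.
Step 2:
                    E           L           C           J
  init        0.01696      0.5076       0.141       2.183
  Δ          0.005662   -0.005662    -0.01132    -0.01132
  eq          0.02262      0.5019      0.1297       2.172
  solve Keq expr → x = -0.005662; check Q = 1.76

Direction: reverse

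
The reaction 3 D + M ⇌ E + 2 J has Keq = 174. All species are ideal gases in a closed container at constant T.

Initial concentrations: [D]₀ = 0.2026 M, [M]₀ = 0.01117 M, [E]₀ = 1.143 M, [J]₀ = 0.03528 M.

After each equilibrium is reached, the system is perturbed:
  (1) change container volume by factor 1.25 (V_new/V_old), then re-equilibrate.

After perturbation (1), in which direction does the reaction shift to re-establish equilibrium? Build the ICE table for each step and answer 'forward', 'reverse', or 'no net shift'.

Q₀ = 15.32 vs Keq = 174 ⇒ Q<K, forward
Step 1:
                  D         M         E         J
  Initial    0.2026   0.01117     1.143   0.03528
  Change   -0.02425 -0.008084  0.008084   0.01617
  Equil      0.1783  0.003086     1.151   0.05145
  solve Keq expr → x = 0.008084; check Q = 174
Then change container volume by factor 1.25 (V_new/V_old).
Step 2:
                  D         M         E         J
  Initial    0.1427  0.002469    0.9209   0.04116
  Change   0.001248 4.1604e-04 -4.1604e-04 -8.3208e-04
  Equil      0.1439  0.002885    0.9205   0.04033
  solve Keq expr → x = -4.1604e-04; check Q = 174

Direction: reverse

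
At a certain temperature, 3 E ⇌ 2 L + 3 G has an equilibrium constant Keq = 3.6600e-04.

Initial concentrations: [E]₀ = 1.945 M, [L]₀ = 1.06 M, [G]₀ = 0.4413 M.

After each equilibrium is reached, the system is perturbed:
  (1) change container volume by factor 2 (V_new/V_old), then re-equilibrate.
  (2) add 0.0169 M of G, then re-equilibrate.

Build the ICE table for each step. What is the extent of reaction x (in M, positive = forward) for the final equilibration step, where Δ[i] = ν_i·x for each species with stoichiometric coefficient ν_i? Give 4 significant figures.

x = -0.004533 M

Q₀ = 0.01312 vs Keq = 3.6600e-04 ⇒ Q>K, reverse
Step 1:
                  E         L         G
  I           1.945      1.06    0.4413
  C          0.2689   -0.1793   -0.2689
  E           2.214    0.8807    0.1724
  solve Keq expr → x = -0.08965; check Q = 3.6600e-04
Then change container volume by factor 2 (V_new/V_old).
Step 2:
                  E         L         G
  I           1.107    0.4404   0.08618
  C        -0.04049     0.027   0.04049
  E           1.066    0.4673    0.1267
  solve Keq expr → x = 0.0135; check Q = 3.6600e-04
Then add 0.0169 M of G.
Step 3:
                  E         L         G
  I           1.066    0.4673    0.1436
  C          0.0136 -0.009066   -0.0136
  E            1.08    0.4583      0.13
  solve Keq expr → x = -0.004533; check Q = 3.6600e-04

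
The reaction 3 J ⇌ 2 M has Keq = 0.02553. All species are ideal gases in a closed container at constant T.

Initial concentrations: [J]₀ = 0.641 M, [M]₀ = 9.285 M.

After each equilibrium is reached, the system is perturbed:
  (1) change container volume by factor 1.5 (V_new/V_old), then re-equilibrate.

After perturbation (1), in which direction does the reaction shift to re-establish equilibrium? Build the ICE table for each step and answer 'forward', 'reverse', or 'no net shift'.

Q₀ = 327.3 vs Keq = 0.02553 ⇒ Q>K, reverse
Step 1:
                    J           M
  Initial       0.641       9.285
  Change        7.922      -5.281
  Equil         8.563       4.004
  solve Keq expr → x = -2.641; check Q = 0.02553
Then change container volume by factor 1.5 (V_new/V_old).
Step 2:
                    J           M
  Initial       5.709       2.669
  Change       0.3921     -0.2614
  Equil         6.101       2.408
  solve Keq expr → x = -0.1307; check Q = 0.02553

Direction: reverse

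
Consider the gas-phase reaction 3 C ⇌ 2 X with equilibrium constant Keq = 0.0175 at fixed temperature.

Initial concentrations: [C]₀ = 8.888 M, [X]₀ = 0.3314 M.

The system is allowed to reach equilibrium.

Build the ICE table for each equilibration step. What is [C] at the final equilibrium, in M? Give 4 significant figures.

[C]_eq = 6.27 M

Q₀ = 1.5642e-04 vs Keq = 0.0175 ⇒ Q<K, forward
Step 1:
                  C         X
  I           8.888    0.3314
  C          -2.618     1.745
  E            6.27     2.077
  solve Keq expr → x = 0.8727; check Q = 0.0175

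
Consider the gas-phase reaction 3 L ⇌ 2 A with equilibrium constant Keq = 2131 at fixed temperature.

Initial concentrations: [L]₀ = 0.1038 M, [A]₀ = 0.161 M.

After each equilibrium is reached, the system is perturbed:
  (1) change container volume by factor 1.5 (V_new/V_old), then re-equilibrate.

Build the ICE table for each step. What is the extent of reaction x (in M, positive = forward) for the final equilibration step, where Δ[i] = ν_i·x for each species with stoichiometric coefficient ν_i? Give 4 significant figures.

x = -8.3260e-04 M

Q₀ = 23.18 vs Keq = 2131 ⇒ Q<K, forward
Step 1:
                   L          A
  I           0.1038      0.161
  C         -0.07619    0.05079
  E          0.02761     0.2118
  solve Keq expr → x = 0.0254; check Q = 2131
Then change container volume by factor 1.5 (V_new/V_old).
Step 2:
                   L          A
  I          0.01841     0.1412
  C         0.002498  -0.001665
  E          0.02091     0.1395
  solve Keq expr → x = -8.3260e-04; check Q = 2131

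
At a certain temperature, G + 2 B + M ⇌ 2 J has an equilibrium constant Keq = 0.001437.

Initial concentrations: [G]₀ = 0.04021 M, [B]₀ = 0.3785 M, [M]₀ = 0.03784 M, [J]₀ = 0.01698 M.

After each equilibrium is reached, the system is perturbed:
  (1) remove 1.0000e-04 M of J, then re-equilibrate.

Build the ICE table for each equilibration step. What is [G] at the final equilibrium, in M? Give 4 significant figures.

Q₀ = 1.323 vs Keq = 0.001437 ⇒ Q>K, reverse
Step 1:
                    G           B           M           J
  I           0.04021      0.3785     0.03784     0.01698
  C          0.008137     0.01627    0.008137    -0.01627
  E           0.04835      0.3948     0.04598  7.0556e-04
  solve Keq expr → x = -0.008137; check Q = 0.001437
Then remove 1.0000e-04 M of J.
Step 2:
                    G           B           M           J
  I           0.04835      0.3948     0.04598  6.0556e-04
  C       -4.9541e-05 -9.9081e-05 -4.9541e-05  9.9081e-05
  E            0.0483      0.3947     0.04593  7.0464e-04
  solve Keq expr → x = 4.9541e-05; check Q = 0.001437

[G]_eq = 0.0483 M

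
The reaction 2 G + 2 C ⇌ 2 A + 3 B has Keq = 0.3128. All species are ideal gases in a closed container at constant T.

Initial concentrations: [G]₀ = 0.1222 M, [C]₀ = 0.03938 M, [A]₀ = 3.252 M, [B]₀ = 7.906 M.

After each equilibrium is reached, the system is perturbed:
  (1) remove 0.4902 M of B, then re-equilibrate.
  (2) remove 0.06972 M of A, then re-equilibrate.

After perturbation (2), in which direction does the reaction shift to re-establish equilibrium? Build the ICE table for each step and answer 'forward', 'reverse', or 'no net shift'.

Q₀ = 2.2567e+08 vs Keq = 0.3128 ⇒ Q>K, reverse
Step 1:
                   G          C          A          B
  init        0.1222    0.03938      3.252      7.906
  Δ            2.689      2.689     -2.689     -4.034
  eq           2.811      2.728      0.563      3.872
  solve Keq expr → x = -1.345; check Q = 0.3128
Then remove 0.4902 M of B.
Step 2:
                   G          C          A          B
  init         2.811      2.728      0.563      3.382
  Δ         -0.06622   -0.06622    0.06622    0.09932
  eq           2.745      2.662     0.6292      3.482
  solve Keq expr → x = 0.03311; check Q = 0.3128
Then remove 0.06972 M of A.
Step 3:
                   G          C          A          B
  init         2.745      2.662     0.5594      3.482
  Δ         -0.03769   -0.03769    0.03769    0.05654
  eq           2.707      2.625     0.5971      3.538
  solve Keq expr → x = 0.01885; check Q = 0.3128

Direction: forward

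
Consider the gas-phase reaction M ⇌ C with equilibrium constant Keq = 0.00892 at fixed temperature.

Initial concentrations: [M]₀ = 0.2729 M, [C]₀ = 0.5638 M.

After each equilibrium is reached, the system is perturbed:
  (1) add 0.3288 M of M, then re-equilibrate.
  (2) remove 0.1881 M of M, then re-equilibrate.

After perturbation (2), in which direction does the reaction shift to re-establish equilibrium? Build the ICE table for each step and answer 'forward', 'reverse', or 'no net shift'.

Direction: reverse

Q₀ = 2.066 vs Keq = 0.00892 ⇒ Q>K, reverse
Step 1:
                  M         C
  Initial    0.2729    0.5638
  Change     0.5564   -0.5564
  Equil      0.8293  0.007397
  solve Keq expr → x = -0.5564; check Q = 0.00892
Then add 0.3288 M of M.
Step 2:
                  M         C
  Initial     1.158  0.007397
  Change  -0.002907  0.002907
  Equil       1.155    0.0103
  solve Keq expr → x = 0.002907; check Q = 0.00892
Then remove 0.1881 M of M.
Step 3:
                  M         C
  Initial    0.9671    0.0103
  Change   0.001663 -0.001663
  Equil      0.9688  0.008641
  solve Keq expr → x = -0.001663; check Q = 0.00892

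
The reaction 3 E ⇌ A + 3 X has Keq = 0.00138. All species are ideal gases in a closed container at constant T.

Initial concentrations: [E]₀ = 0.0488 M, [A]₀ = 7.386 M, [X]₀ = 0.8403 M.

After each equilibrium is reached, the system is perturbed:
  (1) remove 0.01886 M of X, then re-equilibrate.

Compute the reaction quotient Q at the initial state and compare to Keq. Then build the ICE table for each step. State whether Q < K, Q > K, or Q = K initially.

Q₀ = 3.7710e+04 vs Keq = 0.00138 ⇒ Q>K, reverse
Step 1:
                    E           A           X
  I            0.0488       7.386      0.8403
  C            0.7917     -0.2639     -0.7917
  E            0.8405       7.122     0.04863
  solve Keq expr → x = -0.2639; check Q = 0.00138
Then remove 0.01886 M of X.
Step 2:
                    E           A           X
  I            0.8405       7.122     0.02977
  C          -0.01782    0.005939     0.01782
  E            0.8226       7.128     0.04759
  solve Keq expr → x = 0.005939; check Q = 0.00138

Q₀ = 3.7710e+04; Q > K (proceeds reverse)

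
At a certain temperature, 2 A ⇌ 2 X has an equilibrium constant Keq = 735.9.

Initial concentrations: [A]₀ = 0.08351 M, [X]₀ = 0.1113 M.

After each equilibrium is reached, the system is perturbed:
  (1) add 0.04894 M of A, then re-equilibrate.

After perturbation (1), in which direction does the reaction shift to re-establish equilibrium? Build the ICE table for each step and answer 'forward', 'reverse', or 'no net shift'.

Direction: forward

Q₀ = 1.776 vs Keq = 735.9 ⇒ Q<K, forward
Step 1:
                  A         X
  I         0.08351    0.1113
  C        -0.07658   0.07658
  E        0.006926    0.1879
  solve Keq expr → x = 0.03829; check Q = 735.9
Then add 0.04894 M of A.
Step 2:
                  A         X
  I         0.05587    0.1879
  C         -0.0472    0.0472
  E        0.008666    0.2351
  solve Keq expr → x = 0.0236; check Q = 735.9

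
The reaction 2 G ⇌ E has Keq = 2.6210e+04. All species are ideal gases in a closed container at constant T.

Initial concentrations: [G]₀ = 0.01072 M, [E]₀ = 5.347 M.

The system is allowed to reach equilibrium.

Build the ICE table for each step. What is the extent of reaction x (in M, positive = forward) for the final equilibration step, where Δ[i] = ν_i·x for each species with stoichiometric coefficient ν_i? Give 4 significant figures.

x = -0.00178 M

Q₀ = 4.6529e+04 vs Keq = 2.6210e+04 ⇒ Q>K, reverse
Step 1:
                    G           E
  I           0.01072       5.347
  C          0.003561    -0.00178
  E           0.01428       5.345
  solve Keq expr → x = -0.00178; check Q = 2.6210e+04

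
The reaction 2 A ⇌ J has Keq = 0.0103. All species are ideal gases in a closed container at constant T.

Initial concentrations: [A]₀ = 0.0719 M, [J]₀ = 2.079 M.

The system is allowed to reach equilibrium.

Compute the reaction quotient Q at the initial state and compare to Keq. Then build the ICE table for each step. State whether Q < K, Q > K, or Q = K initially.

Q₀ = 402.2 vs Keq = 0.0103 ⇒ Q>K, reverse
Step 1:
                  A         J
  init       0.0719     2.079
  Δ           3.842    -1.921
  eq          3.914    0.1578
  solve Keq expr → x = -1.921; check Q = 0.0103

Q₀ = 402.2; Q > K (proceeds reverse)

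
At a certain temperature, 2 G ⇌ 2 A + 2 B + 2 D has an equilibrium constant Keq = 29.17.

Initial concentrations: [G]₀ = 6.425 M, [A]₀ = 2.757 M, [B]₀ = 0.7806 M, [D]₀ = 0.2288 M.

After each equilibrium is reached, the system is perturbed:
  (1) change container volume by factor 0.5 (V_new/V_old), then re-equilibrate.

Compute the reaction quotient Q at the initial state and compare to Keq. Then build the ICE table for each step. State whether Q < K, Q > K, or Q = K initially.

Q₀ = 0.005873 vs Keq = 29.17 ⇒ Q<K, forward
Step 1:
                   G          A          B          D
  init         6.425      2.757     0.7806     0.2288
  Δ           -1.835      1.835      1.835      1.835
  eq            4.59      4.592      2.616      2.064
  solve Keq expr → x = 0.9175; check Q = 29.17
Then change container volume by factor 0.5 (V_new/V_old).
Step 2:
                   G          A          B          D
  init          9.18      9.184      5.231      4.128
  Δ            1.794     -1.794     -1.794     -1.794
  eq           10.97       7.39      3.437      2.333
  solve Keq expr → x = -0.8971; check Q = 29.17

Q₀ = 0.005873; Q < K (proceeds forward)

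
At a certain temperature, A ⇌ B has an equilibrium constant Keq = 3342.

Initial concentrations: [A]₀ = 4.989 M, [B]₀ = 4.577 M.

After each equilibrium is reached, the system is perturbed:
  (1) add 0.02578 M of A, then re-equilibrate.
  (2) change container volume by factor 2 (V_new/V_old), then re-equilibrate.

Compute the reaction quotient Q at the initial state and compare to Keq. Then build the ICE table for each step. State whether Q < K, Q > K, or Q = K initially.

Q₀ = 0.9174 vs Keq = 3342 ⇒ Q<K, forward
Step 1:
                   A          B
  init         4.989      4.577
  Δ           -4.986      4.986
  eq        0.002862      9.563
  solve Keq expr → x = 4.986; check Q = 3342
Then add 0.02578 M of A.
Step 2:
                   A          B
  init       0.02864      9.563
  Δ         -0.02577    0.02577
  eq        0.002869      9.589
  solve Keq expr → x = 0.02577; check Q = 3342
Then change container volume by factor 2 (V_new/V_old).
Step 3:
                   A          B
  init      0.001435      4.794
  Δ                0          0
  eq        0.001435      4.794
  solve Keq expr → x = 0; check Q = 3342

Q₀ = 0.9174; Q < K (proceeds forward)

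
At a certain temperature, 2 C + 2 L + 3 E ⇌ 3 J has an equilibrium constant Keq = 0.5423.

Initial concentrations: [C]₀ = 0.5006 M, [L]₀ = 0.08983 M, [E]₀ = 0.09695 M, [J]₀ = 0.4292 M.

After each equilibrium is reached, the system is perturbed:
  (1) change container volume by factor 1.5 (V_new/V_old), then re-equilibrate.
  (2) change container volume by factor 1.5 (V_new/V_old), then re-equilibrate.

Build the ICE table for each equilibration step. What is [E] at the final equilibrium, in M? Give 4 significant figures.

[E]_eq = 0.2104 M

Q₀ = 4.2905e+04 vs Keq = 0.5423 ⇒ Q>K, reverse
Step 1:
                    C           L           E           J
  init         0.5006     0.08983     0.09695      0.4292
  Δ            0.2076      0.2076      0.3113     -0.3113
  eq           0.7082      0.2974      0.4083      0.1179
  solve Keq expr → x = -0.1038; check Q = 0.5423
Then change container volume by factor 1.5 (V_new/V_old).
Step 2:
                    C           L           E           J
  init         0.4721      0.1983      0.2722     0.07857
  Δ           0.01647     0.01647     0.02471    -0.02471
  eq           0.4886      0.2147      0.2969     0.05386
  solve Keq expr → x = -0.008237; check Q = 0.5423
Then change container volume by factor 1.5 (V_new/V_old).
Step 3:
                    C           L           E           J
  init         0.3257      0.1432      0.1979     0.03591
  Δ          0.008294    0.008294     0.01244    -0.01244
  eq            0.334      0.1515      0.2104     0.02347
  solve Keq expr → x = -0.004147; check Q = 0.5423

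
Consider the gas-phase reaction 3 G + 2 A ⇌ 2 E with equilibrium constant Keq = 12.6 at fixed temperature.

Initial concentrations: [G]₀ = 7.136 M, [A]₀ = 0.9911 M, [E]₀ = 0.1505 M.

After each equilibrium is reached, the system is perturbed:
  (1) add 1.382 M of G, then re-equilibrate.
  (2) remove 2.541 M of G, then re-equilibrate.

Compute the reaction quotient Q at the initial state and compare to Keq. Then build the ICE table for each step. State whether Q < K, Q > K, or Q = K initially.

Q₀ = 6.3456e-05; Q < K (proceeds forward)

Q₀ = 6.3456e-05 vs Keq = 12.6 ⇒ Q<K, forward
Step 1:
                    G           A           E
  Initial       7.136      0.9911      0.1505
  Change       -1.452     -0.9679      0.9679
  Equil         5.684     0.02325       1.118
  solve Keq expr → x = 0.4839; check Q = 12.6
Then add 1.382 M of G.
Step 2:
                    G           A           E
  Initial       7.066     0.02325       1.118
  Change    -0.009519   -0.006346    0.006346
  Equil         7.057      0.0169       1.125
  solve Keq expr → x = 0.003173; check Q = 12.6
Then remove 2.541 M of G.
Step 3:
                    G           A           E
  Initial       4.516      0.0169       1.125
  Change      0.02312     0.01542    -0.01542
  Equil         4.539     0.03232       1.109
  solve Keq expr → x = -0.007708; check Q = 12.6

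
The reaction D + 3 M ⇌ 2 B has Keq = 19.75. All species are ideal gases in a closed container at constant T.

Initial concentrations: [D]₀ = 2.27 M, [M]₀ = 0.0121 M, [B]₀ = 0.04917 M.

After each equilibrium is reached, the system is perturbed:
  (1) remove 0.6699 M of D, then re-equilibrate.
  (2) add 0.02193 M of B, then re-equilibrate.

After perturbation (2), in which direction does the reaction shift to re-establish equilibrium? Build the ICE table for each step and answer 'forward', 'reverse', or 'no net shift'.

Q₀ = 601.2 vs Keq = 19.75 ⇒ Q>K, reverse
Step 1:
                   D          M          B
  I             2.27     0.0121    0.04917
  C         0.006296    0.01889   -0.01259
  E            2.276    0.03099    0.03658
  solve Keq expr → x = -0.006296; check Q = 19.75
Then remove 0.6699 M of D.
Step 2:
                   D          M          B
  I            1.606    0.03099    0.03658
  C       8.9074e-04   0.002672  -0.001781
  E            1.607    0.03366     0.0348
  solve Keq expr → x = -8.9074e-04; check Q = 19.75
Then add 0.02193 M of B.
Step 3:
                   D          M          B
  I            1.607    0.03366    0.05673
  C         0.003142   0.009427  -0.006284
  E             1.61    0.04309    0.05044
  solve Keq expr → x = -0.003142; check Q = 19.75

Direction: reverse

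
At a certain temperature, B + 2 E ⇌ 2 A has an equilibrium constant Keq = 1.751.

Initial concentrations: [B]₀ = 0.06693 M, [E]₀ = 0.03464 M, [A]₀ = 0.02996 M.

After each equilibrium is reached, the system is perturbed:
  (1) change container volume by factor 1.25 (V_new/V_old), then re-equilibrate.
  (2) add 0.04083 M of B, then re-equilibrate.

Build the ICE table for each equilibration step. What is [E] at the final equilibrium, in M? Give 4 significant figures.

[E]_eq = 0.0365 M

Q₀ = 11.18 vs Keq = 1.751 ⇒ Q>K, reverse
Step 1:
                    B           E           A
  init        0.06693     0.03464     0.02996
  Δ          0.006457     0.01291    -0.01291
  eq          0.07339     0.04755     0.01705
  solve Keq expr → x = -0.006457; check Q = 1.751
Then change container volume by factor 1.25 (V_new/V_old).
Step 2:
                    B           E           A
  init        0.05871     0.03804     0.01364
  Δ        5.2396e-04    0.001048   -0.001048
  eq          0.05923     0.03909     0.01259
  solve Keq expr → x = -5.2396e-04; check Q = 1.751
Then add 0.04083 M of B.
Step 3:
                    B           E           A
  init         0.1001     0.03909     0.01259
  Δ         -0.001295    -0.00259     0.00259
  eq          0.09877      0.0365     0.01518
  solve Keq expr → x = 0.001295; check Q = 1.751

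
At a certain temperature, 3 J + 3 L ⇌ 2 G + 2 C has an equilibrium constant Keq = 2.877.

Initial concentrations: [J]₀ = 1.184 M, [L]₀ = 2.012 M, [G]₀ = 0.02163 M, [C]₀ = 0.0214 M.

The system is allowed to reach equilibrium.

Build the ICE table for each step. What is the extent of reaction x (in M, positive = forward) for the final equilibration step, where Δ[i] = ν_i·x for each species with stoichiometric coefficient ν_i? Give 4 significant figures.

Q₀ = 1.5849e-08 vs Keq = 2.877 ⇒ Q<K, forward
Step 1:
                  J         L         G         C
  I           1.184     2.012   0.02163    0.0214
  C         -0.8708   -0.8708    0.5805    0.5805
  E          0.3132     1.141    0.6022    0.6019
  solve Keq expr → x = 0.2903; check Q = 2.877

x = 0.2903 M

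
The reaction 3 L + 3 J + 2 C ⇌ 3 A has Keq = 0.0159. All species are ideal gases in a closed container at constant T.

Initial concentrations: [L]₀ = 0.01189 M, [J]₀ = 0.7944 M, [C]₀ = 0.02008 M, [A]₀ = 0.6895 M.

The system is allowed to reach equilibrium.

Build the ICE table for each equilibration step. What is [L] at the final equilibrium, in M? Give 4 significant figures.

Q₀ = 9.6474e+08 vs Keq = 0.0159 ⇒ Q>K, reverse
Step 1:
                   L          J          C          A
  Initial    0.01189     0.7944    0.02008     0.6895
  Change       0.578      0.578     0.3853     -0.578
  Equil       0.5899      1.372     0.4054     0.1115
  solve Keq expr → x = -0.1927; check Q = 0.0159

[L]_eq = 0.5899 M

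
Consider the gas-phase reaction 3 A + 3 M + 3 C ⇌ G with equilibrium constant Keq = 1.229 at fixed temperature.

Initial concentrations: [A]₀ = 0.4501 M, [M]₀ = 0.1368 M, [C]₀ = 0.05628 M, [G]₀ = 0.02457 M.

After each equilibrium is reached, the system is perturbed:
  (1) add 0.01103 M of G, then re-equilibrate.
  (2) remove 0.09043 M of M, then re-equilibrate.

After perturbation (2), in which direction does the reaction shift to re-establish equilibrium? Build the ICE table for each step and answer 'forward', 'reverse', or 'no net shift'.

Direction: reverse

Q₀ = 5.9042e+05 vs Keq = 1.229 ⇒ Q>K, reverse
Step 1:
                    A           M           C           G
  I            0.4501      0.1368     0.05628     0.02457
  C            0.0737      0.0737      0.0737    -0.02457
  E            0.5238      0.2105        0.13  3.6176e-06
  solve Keq expr → x = -0.02457; check Q = 1.229
Then add 0.01103 M of G.
Step 2:
                    A           M           C           G
  I            0.5238      0.2105        0.13     0.01103
  C           0.03306     0.03306     0.03306    -0.01102
  E            0.5569      0.2436       0.163  1.3289e-05
  solve Keq expr → x = -0.01102; check Q = 1.229
Then remove 0.09043 M of M.
Step 3:
                    A           M           C           G
  I            0.5569      0.1531       0.163  1.3289e-05
  C        2.9946e-05  2.9946e-05  2.9946e-05 -9.9821e-06
  E            0.5569      0.1532      0.1631  3.3069e-06
  solve Keq expr → x = -9.9821e-06; check Q = 1.229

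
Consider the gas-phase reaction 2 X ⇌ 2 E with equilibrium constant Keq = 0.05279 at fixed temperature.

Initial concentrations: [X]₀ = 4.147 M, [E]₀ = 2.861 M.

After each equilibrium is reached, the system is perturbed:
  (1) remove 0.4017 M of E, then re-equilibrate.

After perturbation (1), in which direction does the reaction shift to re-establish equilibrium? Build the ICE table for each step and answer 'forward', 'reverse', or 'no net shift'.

Direction: forward

Q₀ = 0.476 vs Keq = 0.05279 ⇒ Q>K, reverse
Step 1:
                   X          E
  Initial      4.147      2.861
  Change       1.552     -1.552
  Equil        5.699      1.309
  solve Keq expr → x = -0.7758; check Q = 0.05279
Then remove 0.4017 M of E.
Step 2:
                   X          E
  Initial      5.699     0.9076
  Change     -0.3266     0.3266
  Equil        5.372      1.234
  solve Keq expr → x = 0.1633; check Q = 0.05279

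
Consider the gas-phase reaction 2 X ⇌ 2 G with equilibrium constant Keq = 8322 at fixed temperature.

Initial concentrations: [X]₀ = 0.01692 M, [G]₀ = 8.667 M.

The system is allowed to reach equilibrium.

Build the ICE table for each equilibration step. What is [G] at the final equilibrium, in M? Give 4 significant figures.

Q₀ = 2.6238e+05 vs Keq = 8322 ⇒ Q>K, reverse
Step 1:
                  X         G
  init      0.01692     8.667
  Δ         0.07724  -0.07724
  eq        0.09416      8.59
  solve Keq expr → x = -0.03862; check Q = 8322

[G]_eq = 8.59 M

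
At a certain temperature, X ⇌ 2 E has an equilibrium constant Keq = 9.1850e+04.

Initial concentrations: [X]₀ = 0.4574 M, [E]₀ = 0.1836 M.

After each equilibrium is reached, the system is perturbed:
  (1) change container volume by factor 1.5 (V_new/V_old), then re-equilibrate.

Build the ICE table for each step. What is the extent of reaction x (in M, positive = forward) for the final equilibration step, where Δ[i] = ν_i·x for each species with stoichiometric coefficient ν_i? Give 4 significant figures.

Q₀ = 0.0737 vs Keq = 9.1850e+04 ⇒ Q<K, forward
Step 1:
                    X           E
  Initial      0.4574      0.1836
  Change      -0.4574      0.9148
  Equil    1.3135e-05       1.098
  solve Keq expr → x = 0.4574; check Q = 9.1850e+04
Then change container volume by factor 1.5 (V_new/V_old).
Step 2:
                    X           E
  Initial  8.7565e-06      0.7322
  Change  -2.9187e-06  5.8375e-06
  Equil    5.8378e-06      0.7323
  solve Keq expr → x = 2.9187e-06; check Q = 9.1850e+04

x = 2.9187e-06 M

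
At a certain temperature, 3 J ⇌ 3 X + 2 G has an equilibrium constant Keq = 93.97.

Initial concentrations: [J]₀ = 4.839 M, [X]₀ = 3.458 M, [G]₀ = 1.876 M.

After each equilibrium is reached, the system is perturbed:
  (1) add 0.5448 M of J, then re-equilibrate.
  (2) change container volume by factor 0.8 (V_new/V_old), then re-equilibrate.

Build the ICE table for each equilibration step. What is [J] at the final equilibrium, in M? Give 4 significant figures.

[J]_eq = 4.008 M

Q₀ = 1.284 vs Keq = 93.97 ⇒ Q<K, forward
Step 1:
                   J          X          G
  I            4.839      3.458      1.876
  C           -2.123      2.123      1.415
  E            2.716      5.581      3.291
  solve Keq expr → x = 0.7076; check Q = 93.97
Then add 0.5448 M of J.
Step 2:
                   J          X          G
  I            3.261      5.581      3.291
  C          -0.2915     0.2915     0.1943
  E            2.969      5.872      3.486
  solve Keq expr → x = 0.09717; check Q = 93.97
Then change container volume by factor 0.8 (V_new/V_old).
Step 3:
                   J          X          G
  I            3.712       7.34      4.357
  C            0.296     -0.296    -0.1973
  E            4.008      7.045       4.16
  solve Keq expr → x = -0.09865; check Q = 93.97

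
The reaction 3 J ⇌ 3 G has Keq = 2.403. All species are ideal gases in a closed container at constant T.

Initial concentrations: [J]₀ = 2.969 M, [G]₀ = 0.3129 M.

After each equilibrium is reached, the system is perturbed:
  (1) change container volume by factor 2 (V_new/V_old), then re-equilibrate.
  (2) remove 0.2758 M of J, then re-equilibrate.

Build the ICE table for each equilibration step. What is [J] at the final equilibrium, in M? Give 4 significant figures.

Q₀ = 0.001171 vs Keq = 2.403 ⇒ Q<K, forward
Step 1:
                  J         G
  Initial     2.969    0.3129
  Change     -1.566     1.566
  Equil       1.403     1.879
  solve Keq expr → x = 0.522; check Q = 2.403
Then change container volume by factor 2 (V_new/V_old).
Step 2:
                  J         G
  Initial    0.7014    0.9395
  Change          0         0
  Equil      0.7014    0.9395
  solve Keq expr → x = 0; check Q = 2.403
Then remove 0.2758 M of J.
Step 3:
                  J         G
  Initial    0.4256    0.9395
  Change     0.1579   -0.1579
  Equil      0.5835    0.7816
  solve Keq expr → x = -0.05264; check Q = 2.403

[J]_eq = 0.5835 M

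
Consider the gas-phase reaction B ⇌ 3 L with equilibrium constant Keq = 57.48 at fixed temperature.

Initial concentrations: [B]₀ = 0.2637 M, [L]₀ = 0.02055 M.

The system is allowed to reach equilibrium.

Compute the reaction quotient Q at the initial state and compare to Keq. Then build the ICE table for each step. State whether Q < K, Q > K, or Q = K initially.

Q₀ = 3.2910e-05; Q < K (proceeds forward)

Q₀ = 3.2910e-05 vs Keq = 57.48 ⇒ Q<K, forward
Step 1:
                    B           L
  Initial      0.2637     0.02055
  Change      -0.2552      0.7657
  Equil      0.008457      0.7863
  solve Keq expr → x = 0.2552; check Q = 57.48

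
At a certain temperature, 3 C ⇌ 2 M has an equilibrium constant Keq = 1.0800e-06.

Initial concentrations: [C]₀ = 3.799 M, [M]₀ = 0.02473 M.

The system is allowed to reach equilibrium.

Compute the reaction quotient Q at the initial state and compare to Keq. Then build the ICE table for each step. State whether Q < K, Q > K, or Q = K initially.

Q₀ = 1.1154e-05 vs Keq = 1.0800e-06 ⇒ Q>K, reverse
Step 1:
                   C          M
  I            3.799    0.02473
  C          0.02544   -0.01696
  E            3.824   0.007773
  solve Keq expr → x = -0.008479; check Q = 1.0800e-06

Q₀ = 1.1154e-05; Q > K (proceeds reverse)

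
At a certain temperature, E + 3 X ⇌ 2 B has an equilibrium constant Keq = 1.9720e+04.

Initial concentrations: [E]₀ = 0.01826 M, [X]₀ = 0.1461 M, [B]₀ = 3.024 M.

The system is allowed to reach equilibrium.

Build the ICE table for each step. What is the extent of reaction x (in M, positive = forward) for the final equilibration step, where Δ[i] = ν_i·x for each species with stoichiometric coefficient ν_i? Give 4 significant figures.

Q₀ = 1.6059e+05 vs Keq = 1.9720e+04 ⇒ Q>K, reverse
Step 1:
                   E          X          B
  Initial    0.01826     0.1461      3.024
  Change     0.02436    0.07309   -0.04873
  Equil      0.04262     0.2192      2.975
  solve Keq expr → x = -0.02436; check Q = 1.9720e+04

x = -0.02436 M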